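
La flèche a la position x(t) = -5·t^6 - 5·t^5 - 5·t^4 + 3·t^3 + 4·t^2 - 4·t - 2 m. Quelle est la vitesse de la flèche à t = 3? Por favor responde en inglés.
We must differentiate our position equation x(t) = -5·t^6 - 5·t^5 - 5·t^4 + 3·t^3 + 4·t^2 - 4·t - 2 1 time. Taking d/dt of x(t), we find v(t) = -30·t^5 - 25·t^4 - 20·t^3 + 9·t^2 + 8·t - 4. Using v(t) = -30·t^5 - 25·t^4 - 20·t^3 + 9·t^2 + 8·t - 4 and substituting t = 3, we find v = -9754.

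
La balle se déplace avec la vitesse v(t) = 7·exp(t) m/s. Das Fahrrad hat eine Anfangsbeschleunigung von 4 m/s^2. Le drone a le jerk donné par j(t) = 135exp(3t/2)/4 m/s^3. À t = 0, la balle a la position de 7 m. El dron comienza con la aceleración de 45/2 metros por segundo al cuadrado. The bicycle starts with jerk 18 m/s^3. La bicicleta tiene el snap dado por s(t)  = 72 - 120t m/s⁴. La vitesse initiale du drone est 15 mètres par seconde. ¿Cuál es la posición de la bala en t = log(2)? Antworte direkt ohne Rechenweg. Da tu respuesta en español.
La respuesta es 14.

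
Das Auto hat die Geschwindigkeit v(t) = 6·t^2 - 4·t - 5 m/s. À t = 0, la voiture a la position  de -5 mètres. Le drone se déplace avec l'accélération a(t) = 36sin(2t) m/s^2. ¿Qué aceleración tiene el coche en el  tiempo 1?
Partiendo de la velocidad v(t) = 6·t^2 - 4·t - 5, tomamos 1 derivada. La derivada de la velocidad da la aceleración: a(t) = 12·t - 4. Usando a(t) = 12·t - 4 y sustituyendo t = 1, encontramos a = 8.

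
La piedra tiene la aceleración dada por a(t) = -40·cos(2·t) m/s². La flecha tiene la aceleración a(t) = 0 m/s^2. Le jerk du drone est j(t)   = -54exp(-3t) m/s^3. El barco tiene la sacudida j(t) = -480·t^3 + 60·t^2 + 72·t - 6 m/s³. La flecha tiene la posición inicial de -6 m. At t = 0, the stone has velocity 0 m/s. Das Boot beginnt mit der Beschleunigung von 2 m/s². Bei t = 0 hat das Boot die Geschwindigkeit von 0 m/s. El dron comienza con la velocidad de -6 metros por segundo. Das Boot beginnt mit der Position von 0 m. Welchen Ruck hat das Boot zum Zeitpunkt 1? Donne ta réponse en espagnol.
De la ecuación de la sacudida j(t) = -480·t^3 + 60·t^2 + 72·t - 6, sustituimos t = 1 para obtener j = -354.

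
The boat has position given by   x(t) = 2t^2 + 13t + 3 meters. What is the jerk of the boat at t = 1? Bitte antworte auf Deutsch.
Um dies zu lösen, müssen wir 3 Ableitungen unserer Gleichung für die Position x(t) = 2·t^2 + 13·t + 3 nehmen. Durch Ableiten von der Position erhalten wir die Geschwindigkeit: v(t) = 4·t + 13. Die Ableitung von der Geschwindigkeit ergibt die Beschleunigung: a(t) = 4. Die Ableitung von der Beschleunigung ergibt den Ruck: j(t) = 0. Aus der Gleichung für den Ruck j(t) = 0, setzen wir t = 1 ein und erhalten j = 0.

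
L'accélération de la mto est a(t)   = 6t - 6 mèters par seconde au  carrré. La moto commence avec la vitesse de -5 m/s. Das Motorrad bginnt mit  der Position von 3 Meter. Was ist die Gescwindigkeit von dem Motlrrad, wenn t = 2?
Um dies zu lösen, müssen wir 1 Integral unserer Gleichung für die Beschleunigung a(t) = 6·t - 6 finden. Mit ∫a(t)dt und Anwendung von v(0) = -5, finden wir v(t) = 3·t^2 - 6·t - 5. Mit v(t) = 3·t^2 - 6·t - 5 und Einsetzen von t = 2, finden wir v = -5.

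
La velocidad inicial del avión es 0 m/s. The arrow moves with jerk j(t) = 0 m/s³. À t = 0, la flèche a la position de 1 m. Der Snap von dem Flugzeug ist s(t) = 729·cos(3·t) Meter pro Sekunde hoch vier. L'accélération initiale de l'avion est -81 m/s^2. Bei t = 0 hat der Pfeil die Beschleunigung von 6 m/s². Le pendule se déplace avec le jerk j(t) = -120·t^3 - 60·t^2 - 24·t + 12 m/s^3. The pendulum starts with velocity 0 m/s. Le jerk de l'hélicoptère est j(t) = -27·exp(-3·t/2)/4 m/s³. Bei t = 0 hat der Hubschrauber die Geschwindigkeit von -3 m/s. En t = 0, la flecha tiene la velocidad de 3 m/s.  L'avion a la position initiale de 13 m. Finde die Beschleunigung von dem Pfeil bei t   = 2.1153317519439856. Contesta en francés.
Pour résoudre ceci, nous devons prendre 1 primitive de notre équation du jerk j(t) = 0. En intégrant le jerk et en utilisant la condition initiale a(0) = 6, nous obtenons a(t) = 6. En utilisant a(t) = 6 et en substituant t = 2.1153317519439856, nous trouvons a = 6.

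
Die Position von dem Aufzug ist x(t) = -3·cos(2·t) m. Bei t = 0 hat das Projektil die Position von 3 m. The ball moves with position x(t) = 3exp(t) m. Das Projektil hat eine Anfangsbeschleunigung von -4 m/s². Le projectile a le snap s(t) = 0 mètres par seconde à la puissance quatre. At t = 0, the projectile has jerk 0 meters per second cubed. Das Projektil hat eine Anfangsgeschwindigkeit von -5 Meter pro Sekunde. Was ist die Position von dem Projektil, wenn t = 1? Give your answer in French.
En partant du snap s(t) = 0, nous prenons 4 intégrales. En intégrant le snap et en utilisant la condition initiale j(0) = 0, nous obtenons j(t) = 0. En intégrant le jerk et en utilisant la condition initiale a(0) = -4, nous obtenons a(t) = -4. En intégrant l'accélération et en utilisant la condition initiale v(0) = -5, nous obtenons v(t) = -4·t - 5. En prenant ∫v(t)dt et en appliquant x(0) = 3, nous trouvons x(t) = -2·t^2 - 5·t + 3. En utilisant x(t) = -2·t^2 - 5·t + 3 et en substituant t = 1, nous trouvons x = -4.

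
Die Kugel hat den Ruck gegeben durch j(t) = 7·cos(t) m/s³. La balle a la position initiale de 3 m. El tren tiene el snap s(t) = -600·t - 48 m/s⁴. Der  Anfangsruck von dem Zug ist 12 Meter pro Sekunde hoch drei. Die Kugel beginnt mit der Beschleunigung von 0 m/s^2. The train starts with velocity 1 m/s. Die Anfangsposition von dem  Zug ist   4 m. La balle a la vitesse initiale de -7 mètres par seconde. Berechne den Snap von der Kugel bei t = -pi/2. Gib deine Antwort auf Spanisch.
Partiendo de la sacudida j(t) = 7·cos(t), tomamos 1 derivada. La derivada de la sacudida da el snap: s(t) = -7·sin(t). Tenemos el snap s(t) = -7·sin(t). Sustituyendo t = -pi/2: s(-pi/2) = 7.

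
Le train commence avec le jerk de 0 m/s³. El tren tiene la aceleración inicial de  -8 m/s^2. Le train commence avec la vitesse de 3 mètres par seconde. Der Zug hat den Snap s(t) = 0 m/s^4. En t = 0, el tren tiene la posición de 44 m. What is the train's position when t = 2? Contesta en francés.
Nous devons intégrer notre équation du snap s(t) = 0 4 fois. En intégrant le snap et en utilisant la condition initiale j(0) = 0, nous obtenons j(t) = 0. La primitive du jerk est l'accélération. En utilisant a(0) = -8, nous obtenons a(t) = -8. L'intégrale de l'accélération, avec v(0) = 3, donne la vitesse: v(t) = 3 - 8·t. En prenant ∫v(t)dt et en appliquant x(0) = 44, nous trouvons x(t) = -4·t^2 + 3·t + 44. De l'équation de la position x(t) = -4·t^2 + 3·t + 44, nous substituons t = 2 pour obtenir x = 34.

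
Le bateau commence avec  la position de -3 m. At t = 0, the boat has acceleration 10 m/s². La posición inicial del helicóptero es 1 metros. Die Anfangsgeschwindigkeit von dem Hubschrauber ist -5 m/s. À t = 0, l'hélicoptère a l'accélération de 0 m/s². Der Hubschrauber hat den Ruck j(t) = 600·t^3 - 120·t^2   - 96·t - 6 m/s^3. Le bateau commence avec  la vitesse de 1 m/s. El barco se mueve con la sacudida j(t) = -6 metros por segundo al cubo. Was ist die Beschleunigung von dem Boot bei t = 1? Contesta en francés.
Nous devons trouver la primitive de notre équation du jerk j(t) = -6 1 fois. En intégrant le jerk et en utilisant la condition initiale a(0) = 10, nous obtenons a(t) = 10 - 6·t. De l'équation de l'accélération a(t) = 10 - 6·t, nous substituons t = 1 pour obtenir a = 4.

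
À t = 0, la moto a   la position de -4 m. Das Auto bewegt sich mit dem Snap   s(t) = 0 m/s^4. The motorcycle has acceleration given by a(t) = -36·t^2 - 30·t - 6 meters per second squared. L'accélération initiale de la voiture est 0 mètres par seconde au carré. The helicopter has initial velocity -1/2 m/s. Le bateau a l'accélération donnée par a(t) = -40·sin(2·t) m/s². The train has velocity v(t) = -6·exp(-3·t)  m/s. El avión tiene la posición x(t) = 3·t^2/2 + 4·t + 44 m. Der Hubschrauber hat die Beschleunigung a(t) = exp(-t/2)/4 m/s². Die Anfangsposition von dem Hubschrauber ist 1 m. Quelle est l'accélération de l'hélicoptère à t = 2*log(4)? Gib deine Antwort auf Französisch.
En utilisant a(t) = exp(-t/2)/4 et en substituant t = 2*log(4), nous trouvons a = 1/16.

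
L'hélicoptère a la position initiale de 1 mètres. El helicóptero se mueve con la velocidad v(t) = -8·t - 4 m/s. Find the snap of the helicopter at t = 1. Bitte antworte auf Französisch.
Nous devons dériver notre équation de la vitesse v(t) = -8·t - 4 3 fois. En dérivant la vitesse, nous obtenons l'accélération: a(t) = -8. La dérivée de l'accélération donne le jerk: j(t) = 0. En dérivant le jerk, nous obtenons le snap: s(t) = 0. En utilisant s(t) = 0 et en substituant t = 1, nous trouvons s = 0.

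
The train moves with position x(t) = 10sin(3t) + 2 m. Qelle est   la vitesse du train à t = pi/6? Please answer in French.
Pour résoudre ceci, nous devons prendre 1 dérivée de notre équation de la position x(t) = 10·sin(3·t) + 2. En prenant d/dt de x(t), nous trouvons v(t) = 30·cos(3·t). De l'équation de la vitesse v(t) = 30·cos(3·t), nous substituons t = pi/6 pour obtenir v = 0.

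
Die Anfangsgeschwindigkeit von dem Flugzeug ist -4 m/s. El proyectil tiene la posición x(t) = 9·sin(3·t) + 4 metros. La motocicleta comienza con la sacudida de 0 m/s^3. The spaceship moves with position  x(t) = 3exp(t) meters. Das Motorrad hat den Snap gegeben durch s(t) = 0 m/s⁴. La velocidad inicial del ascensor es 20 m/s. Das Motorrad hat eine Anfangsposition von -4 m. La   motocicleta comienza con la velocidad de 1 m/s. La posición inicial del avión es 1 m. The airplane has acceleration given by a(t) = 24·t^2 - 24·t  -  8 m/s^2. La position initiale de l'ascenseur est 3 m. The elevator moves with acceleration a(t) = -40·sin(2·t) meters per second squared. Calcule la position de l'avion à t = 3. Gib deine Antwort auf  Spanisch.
Partiendo de la aceleración a(t) = 24·t^2 - 24·t - 8, tomamos 2 antiderivadas. La antiderivada de la aceleración es la velocidad. Usando v(0) = -4, obtenemos v(t) = 8·t^3 - 12·t^2 - 8·t - 4. La integral de la velocidad, con x(0) = 1, da la posición: x(t) = 2·t^4 - 4·t^3 - 4·t^2 - 4·t + 1. Tenemos la posición x(t) = 2·t^4 - 4·t^3 - 4·t^2 - 4·t + 1. Sustituyendo t = 3: x(3) = 7.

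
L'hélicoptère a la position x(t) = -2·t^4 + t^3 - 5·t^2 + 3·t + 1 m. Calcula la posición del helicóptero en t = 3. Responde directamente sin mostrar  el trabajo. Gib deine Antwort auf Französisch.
La réponse est -170.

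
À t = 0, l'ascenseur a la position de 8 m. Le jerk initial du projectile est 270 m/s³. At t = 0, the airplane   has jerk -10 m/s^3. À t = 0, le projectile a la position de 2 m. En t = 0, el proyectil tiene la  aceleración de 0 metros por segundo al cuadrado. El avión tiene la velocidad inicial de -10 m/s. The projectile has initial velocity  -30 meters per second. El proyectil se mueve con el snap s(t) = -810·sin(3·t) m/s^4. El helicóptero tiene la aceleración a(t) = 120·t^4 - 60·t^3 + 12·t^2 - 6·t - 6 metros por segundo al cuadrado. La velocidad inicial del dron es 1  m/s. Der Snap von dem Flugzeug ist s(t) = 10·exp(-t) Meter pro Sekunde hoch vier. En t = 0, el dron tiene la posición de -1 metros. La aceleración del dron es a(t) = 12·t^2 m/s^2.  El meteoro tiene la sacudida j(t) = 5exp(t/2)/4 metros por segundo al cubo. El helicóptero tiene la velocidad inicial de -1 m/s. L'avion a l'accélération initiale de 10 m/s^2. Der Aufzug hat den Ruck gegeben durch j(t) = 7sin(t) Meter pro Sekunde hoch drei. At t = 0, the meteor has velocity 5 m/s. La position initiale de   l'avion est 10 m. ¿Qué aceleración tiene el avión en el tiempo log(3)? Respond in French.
En partant du snap s(t) = 10·exp(-t), nous prenons 2 primitives. L'intégrale du snap est le jerk. En utilisant j(0) = -10, nous obtenons j(t) = -10·exp(-t). La primitive du jerk, avec a(0) = 10, donne l'accélération: a(t) = 10·exp(-t). En utilisant a(t) = 10·exp(-t) et en substituant t = log(3), nous trouvons a = 10/3.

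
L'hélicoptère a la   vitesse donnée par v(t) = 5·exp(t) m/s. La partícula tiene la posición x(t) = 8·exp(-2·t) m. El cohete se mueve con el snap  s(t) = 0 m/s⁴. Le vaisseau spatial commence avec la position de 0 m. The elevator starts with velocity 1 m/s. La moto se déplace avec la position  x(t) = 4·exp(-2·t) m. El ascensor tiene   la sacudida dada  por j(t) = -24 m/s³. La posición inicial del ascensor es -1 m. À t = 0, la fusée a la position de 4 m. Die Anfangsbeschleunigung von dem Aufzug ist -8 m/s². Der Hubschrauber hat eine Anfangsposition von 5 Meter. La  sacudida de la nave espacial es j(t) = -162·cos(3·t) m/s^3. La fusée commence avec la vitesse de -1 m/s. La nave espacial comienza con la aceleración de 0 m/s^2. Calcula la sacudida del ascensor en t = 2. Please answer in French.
De l'équation du jerk j(t) = -24, nous substituons t = 2 pour obtenir j = -24.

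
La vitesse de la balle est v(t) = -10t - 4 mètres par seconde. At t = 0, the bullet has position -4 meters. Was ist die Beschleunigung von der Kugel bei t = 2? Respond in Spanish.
Debemos derivar nuestra ecuación de la velocidad v(t) = -10·t - 4 1 vez. Tomando d/dt de v(t), encontramos a(t) = -10. Tenemos la aceleración a(t) = -10. Sustituyendo t = 2: a(2) = -10.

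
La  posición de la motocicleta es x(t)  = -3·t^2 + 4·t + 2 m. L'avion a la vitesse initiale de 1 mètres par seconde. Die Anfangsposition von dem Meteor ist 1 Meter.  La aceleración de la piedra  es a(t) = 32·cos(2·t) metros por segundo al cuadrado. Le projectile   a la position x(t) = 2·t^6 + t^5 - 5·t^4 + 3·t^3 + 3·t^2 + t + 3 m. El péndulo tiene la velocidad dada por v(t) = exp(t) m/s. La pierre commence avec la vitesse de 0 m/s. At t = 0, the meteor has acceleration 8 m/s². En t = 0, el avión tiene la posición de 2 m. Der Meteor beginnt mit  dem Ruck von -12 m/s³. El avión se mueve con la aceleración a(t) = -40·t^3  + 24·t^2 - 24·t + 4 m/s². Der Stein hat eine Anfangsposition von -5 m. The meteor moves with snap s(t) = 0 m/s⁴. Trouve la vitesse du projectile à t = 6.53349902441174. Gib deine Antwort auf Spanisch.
Partiendo de la posición x(t) = 2·t^6 + t^5 - 5·t^4 + 3·t^3 + 3·t^2 + t + 3, tomamos 1 derivada. Tomando d/dt de x(t), encontramos v(t) = 12·t^5 + 5·t^4 - 20·t^3 + 9·t^2 + 6·t + 1. De la ecuación de la velocidad v(t) = 12·t^5 + 5·t^4 - 20·t^3 + 9·t^2 + 6·t + 1, sustituimos t = 6.53349902441174 para obtener v = 146817.174016875.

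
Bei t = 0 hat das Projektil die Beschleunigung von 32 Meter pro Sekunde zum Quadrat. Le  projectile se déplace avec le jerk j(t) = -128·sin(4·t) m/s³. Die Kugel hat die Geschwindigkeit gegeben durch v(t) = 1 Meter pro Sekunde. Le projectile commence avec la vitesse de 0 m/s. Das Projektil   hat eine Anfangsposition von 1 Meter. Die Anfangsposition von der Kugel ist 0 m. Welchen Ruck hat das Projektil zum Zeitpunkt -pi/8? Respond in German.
Wir haben den Ruck j(t) = -128·sin(4·t). Durch Einsetzen von t = -pi/8: j(-pi/8) = 128.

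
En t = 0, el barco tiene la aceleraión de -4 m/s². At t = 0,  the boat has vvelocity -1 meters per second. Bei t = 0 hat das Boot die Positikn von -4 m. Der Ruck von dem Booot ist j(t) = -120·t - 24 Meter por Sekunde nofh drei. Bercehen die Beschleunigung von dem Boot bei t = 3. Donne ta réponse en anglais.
To solve this, we need to take 1 integral of our jerk equation j(t) = -120·t - 24. The integral of jerk is acceleration. Using a(0) = -4, we get a(t) = -60·t^2 - 24·t - 4. From the given acceleration equation a(t) = -60·t^2 - 24·t - 4, we substitute t = 3 to get a = -616.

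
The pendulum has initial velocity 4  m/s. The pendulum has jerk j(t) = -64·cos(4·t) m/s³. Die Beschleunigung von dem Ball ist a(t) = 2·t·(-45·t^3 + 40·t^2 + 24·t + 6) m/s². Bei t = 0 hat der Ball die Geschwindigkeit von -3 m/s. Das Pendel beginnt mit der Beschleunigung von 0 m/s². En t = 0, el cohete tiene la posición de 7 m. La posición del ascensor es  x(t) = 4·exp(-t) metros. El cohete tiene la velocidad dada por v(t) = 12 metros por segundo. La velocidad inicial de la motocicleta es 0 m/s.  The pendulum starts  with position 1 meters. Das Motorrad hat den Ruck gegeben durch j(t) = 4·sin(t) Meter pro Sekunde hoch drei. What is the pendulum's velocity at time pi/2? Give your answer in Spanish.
Para resolver esto, necesitamos tomar 2 integrales de nuestra ecuación de la sacudida j(t) = -64·cos(4·t). La integral de la sacudida es la aceleración. Usando a(0) = 0, obtenemos a(t) = -16·sin(4·t). La integral de la aceleración es la velocidad. Usando v(0) = 4, obtenemos v(t) = 4·cos(4·t). Usando v(t) = 4·cos(4·t) y sustituyendo t = pi/2, encontramos v = 4.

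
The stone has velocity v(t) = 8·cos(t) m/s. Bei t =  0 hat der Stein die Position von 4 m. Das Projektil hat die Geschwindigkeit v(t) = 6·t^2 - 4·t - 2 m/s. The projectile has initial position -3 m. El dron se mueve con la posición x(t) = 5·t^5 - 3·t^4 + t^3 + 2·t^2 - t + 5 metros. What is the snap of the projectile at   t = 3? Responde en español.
Partiendo de la velocidad v(t) = 6·t^2 - 4·t - 2, tomamos 3 derivadas. Tomando d/dt de v(t), encontramos a(t) = 12·t - 4. La derivada de la aceleración da la sacudida: j(t) = 12. Derivando la sacudida, obtenemos el snap: s(t) = 0. Tenemos el snap s(t) = 0. Sustituyendo t = 3: s(3) = 0.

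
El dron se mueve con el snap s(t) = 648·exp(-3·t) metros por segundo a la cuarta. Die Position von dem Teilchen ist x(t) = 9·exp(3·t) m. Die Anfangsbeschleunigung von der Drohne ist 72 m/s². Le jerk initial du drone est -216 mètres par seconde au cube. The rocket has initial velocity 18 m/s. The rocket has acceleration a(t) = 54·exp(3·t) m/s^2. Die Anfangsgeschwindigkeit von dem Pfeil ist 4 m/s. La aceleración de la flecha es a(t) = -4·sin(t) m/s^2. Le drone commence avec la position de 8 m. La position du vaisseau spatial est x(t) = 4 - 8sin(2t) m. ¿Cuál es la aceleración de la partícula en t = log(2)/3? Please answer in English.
Starting from position x(t) = 9·exp(3·t), we take 2 derivatives. Taking d/dt of x(t), we find v(t) = 27·exp(3·t). The derivative of velocity gives acceleration: a(t) = 81·exp(3·t). Using a(t) = 81·exp(3·t) and substituting t = log(2)/3, we find a = 162.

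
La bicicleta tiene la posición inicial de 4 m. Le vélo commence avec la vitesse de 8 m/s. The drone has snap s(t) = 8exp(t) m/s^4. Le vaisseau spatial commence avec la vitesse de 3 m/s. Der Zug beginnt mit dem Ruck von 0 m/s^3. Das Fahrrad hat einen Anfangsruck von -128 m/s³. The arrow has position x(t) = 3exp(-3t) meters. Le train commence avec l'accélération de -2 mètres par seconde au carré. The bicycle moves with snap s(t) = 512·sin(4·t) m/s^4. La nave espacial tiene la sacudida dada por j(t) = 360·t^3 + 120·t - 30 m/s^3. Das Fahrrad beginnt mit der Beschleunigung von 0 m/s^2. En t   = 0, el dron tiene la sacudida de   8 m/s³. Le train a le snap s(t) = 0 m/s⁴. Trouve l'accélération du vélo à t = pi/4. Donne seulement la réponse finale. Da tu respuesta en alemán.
Die Beschleunigung bei t = pi/4 ist a = 0.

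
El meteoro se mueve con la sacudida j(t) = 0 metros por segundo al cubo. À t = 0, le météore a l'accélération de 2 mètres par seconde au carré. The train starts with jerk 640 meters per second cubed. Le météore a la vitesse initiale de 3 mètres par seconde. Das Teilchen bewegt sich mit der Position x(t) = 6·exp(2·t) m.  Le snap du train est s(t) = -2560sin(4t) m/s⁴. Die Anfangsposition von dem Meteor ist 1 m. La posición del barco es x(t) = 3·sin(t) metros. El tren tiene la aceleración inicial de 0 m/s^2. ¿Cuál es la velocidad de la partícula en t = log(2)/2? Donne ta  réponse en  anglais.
To solve this, we need to take 1 derivative of our position equation x(t) = 6·exp(2·t). Differentiating position, we get velocity: v(t) = 12·exp(2·t). We have velocity v(t) = 12·exp(2·t). Substituting t = log(2)/2: v(log(2)/2) = 24.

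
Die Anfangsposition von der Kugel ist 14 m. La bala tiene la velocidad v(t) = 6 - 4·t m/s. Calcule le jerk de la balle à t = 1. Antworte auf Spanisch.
Debemos derivar nuestra ecuación de la velocidad v(t) = 6 - 4·t 2 veces. La derivada de la velocidad da la aceleración: a(t) = -4. Tomando d/dt de a(t), encontramos j(t) = 0. Tenemos la sacudida j(t) = 0. Sustituyendo t = 1: j(1) = 0.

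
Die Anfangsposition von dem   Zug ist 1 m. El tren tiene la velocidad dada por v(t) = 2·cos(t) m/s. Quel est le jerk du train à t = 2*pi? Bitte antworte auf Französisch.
Pour résoudre ceci, nous devons prendre 2 dérivées de notre équation de la vitesse v(t) = 2·cos(t). En prenant d/dt de v(t), nous trouvons a(t) = -2·sin(t). En dérivant l'accélération, nous obtenons le jerk: j(t) = -2·cos(t). En utilisant j(t) = -2·cos(t) et en substituant t = 2*pi, nous trouvons j = -2.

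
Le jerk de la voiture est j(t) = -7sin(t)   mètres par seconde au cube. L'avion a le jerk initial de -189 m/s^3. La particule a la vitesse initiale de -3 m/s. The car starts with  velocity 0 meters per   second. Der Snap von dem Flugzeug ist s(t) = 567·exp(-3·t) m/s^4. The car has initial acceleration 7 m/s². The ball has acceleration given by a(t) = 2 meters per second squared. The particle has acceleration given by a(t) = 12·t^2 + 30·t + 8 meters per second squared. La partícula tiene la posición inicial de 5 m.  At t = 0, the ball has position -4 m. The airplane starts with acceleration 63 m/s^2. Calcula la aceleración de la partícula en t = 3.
Tenemos la aceleración a(t) = 12·t^2 + 30·t + 8. Sustituyendo t = 3: a(3) = 206.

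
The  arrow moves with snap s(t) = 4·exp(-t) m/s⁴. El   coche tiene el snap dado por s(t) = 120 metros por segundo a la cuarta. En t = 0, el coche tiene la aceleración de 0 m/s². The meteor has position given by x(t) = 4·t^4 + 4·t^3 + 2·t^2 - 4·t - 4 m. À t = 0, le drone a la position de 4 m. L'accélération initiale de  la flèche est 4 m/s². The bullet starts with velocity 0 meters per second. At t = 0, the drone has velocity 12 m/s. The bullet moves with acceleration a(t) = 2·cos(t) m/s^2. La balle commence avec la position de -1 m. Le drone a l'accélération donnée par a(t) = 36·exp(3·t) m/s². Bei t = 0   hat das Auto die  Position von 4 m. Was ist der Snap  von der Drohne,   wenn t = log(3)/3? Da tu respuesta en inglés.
To solve this, we need to take 2 derivatives of our acceleration equation a(t) = 36·exp(3·t). Taking d/dt of a(t), we find j(t) = 108·exp(3·t). Taking d/dt of j(t), we find s(t) = 324·exp(3·t). From the given snap equation s(t) = 324·exp(3·t), we substitute t = log(3)/3 to get s = 972.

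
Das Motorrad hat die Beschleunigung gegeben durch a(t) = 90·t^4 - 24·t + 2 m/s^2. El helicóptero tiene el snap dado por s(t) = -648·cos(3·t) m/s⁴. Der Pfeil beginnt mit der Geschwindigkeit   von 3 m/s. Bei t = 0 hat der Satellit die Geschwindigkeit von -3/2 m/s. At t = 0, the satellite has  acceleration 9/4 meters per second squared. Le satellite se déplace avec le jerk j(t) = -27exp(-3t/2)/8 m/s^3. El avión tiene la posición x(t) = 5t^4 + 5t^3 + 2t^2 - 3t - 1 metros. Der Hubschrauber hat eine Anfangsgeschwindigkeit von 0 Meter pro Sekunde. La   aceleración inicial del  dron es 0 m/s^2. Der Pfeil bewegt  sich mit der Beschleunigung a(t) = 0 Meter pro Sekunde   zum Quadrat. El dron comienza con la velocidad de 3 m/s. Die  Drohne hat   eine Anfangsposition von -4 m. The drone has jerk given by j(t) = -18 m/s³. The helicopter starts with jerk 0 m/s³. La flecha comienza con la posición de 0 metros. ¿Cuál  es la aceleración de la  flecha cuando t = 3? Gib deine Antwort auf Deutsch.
Mit a(t) = 0 und Einsetzen von t = 3, finden wir a = 0.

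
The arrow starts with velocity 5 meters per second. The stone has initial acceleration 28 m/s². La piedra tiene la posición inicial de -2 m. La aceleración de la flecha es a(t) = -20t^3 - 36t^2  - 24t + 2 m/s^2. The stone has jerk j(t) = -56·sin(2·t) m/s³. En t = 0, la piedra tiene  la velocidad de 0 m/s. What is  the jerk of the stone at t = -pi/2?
We have jerk j(t) = -56·sin(2·t). Substituting t = -pi/2: j(-pi/2) = 0.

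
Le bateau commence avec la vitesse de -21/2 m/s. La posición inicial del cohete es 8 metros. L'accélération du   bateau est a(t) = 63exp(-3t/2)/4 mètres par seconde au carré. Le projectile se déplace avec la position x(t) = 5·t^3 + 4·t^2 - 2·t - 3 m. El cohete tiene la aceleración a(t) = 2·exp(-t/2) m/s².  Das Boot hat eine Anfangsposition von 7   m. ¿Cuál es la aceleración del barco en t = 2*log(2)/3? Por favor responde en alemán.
Mit a(t) = 63·exp(-3·t/2)/4 und Einsetzen von t = 2*log(2)/3, finden wir a = 63/8.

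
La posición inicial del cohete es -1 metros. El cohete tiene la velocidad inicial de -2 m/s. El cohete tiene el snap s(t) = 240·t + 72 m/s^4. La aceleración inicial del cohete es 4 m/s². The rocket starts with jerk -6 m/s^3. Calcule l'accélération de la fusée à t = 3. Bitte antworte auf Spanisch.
Partiendo del snap s(t) = 240·t + 72, tomamos 2 integrales. Tomando ∫s(t)dt y aplicando j(0) = -6, encontramos j(t) = 120·t^2 + 72·t - 6. Tomando ∫j(t)dt y aplicando a(0) = 4, encontramos a(t) = 40·t^3 + 36·t^2 - 6·t + 4. Usando a(t) = 40·t^3 + 36·t^2 - 6·t + 4 y sustituyendo t = 3, encontramos a = 1390.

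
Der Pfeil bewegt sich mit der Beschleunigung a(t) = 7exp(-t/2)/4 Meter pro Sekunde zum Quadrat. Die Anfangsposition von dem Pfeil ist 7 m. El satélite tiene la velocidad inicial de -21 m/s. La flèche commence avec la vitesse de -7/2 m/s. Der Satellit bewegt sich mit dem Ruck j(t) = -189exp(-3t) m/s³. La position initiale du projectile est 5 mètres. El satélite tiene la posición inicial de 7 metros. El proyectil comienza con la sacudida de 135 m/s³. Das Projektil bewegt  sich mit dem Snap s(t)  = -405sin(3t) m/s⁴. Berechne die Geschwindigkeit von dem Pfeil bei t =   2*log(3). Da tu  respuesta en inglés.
To solve this, we need to take 1 integral of our acceleration equation a(t) = 7·exp(-t/2)/4. Finding the antiderivative of a(t) and using v(0) = -7/2: v(t) = -7·exp(-t/2)/2. We have velocity v(t) = -7·exp(-t/2)/2. Substituting t = 2*log(3): v(2*log(3)) = -7/6.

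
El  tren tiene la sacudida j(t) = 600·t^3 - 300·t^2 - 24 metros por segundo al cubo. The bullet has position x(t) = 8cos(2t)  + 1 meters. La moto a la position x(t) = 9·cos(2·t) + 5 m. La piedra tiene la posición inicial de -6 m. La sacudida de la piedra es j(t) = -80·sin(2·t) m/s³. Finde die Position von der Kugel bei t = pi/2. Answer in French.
De l'équation de la position x(t) = 8·cos(2·t) + 1, nous substituons t = pi/2 pour obtenir x = -7.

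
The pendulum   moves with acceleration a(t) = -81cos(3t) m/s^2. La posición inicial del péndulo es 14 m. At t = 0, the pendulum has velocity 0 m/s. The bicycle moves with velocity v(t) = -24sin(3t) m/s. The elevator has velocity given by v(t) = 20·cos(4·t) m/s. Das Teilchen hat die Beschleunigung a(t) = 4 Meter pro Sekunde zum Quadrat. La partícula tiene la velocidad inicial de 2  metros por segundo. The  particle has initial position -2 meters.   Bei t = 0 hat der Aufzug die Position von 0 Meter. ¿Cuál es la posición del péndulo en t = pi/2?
Necesitamos integrar nuestra ecuación de la aceleración a(t) = -81·cos(3·t) 2 veces. La antiderivada de la aceleración, con v(0) = 0, da la velocidad: v(t) = -27·sin(3·t). Integrando la velocidad y usando la condición inicial x(0) = 14, obtenemos x(t) = 9·cos(3·t) + 5. De la ecuación de la posición x(t) = 9·cos(3·t) + 5, sustituimos t = pi/2 para obtener x = 5.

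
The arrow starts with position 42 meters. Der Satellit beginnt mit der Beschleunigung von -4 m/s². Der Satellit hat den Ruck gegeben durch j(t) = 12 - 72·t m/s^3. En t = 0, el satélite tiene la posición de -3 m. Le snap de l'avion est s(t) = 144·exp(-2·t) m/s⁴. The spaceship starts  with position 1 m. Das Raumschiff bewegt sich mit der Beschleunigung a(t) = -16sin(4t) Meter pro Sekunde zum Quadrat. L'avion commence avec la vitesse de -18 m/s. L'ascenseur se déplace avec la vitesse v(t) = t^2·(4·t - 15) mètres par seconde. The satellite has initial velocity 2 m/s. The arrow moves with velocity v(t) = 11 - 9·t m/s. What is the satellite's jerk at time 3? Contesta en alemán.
Aus der Gleichung für den Ruck j(t) = 12 - 72·t, setzen wir t = 3 ein und erhalten j = -204.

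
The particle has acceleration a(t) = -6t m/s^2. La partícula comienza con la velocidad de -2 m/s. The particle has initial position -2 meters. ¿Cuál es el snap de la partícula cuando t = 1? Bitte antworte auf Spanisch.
Partiendo de la aceleración a(t) = -6·t, tomamos 2 derivadas. Tomando d/dt de a(t), encontramos j(t) = -6. La derivada de la sacudida da el snap: s(t) = 0. Tenemos el snap s(t) = 0. Sustituyendo t = 1: s(1) = 0.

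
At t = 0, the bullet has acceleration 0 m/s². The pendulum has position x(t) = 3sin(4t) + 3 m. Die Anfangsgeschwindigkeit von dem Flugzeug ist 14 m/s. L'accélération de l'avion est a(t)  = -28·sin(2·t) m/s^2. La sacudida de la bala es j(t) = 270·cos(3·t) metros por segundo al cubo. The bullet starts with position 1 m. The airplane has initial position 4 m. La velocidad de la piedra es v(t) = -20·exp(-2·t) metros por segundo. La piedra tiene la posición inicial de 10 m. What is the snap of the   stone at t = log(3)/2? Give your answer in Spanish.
Debemos derivar nuestra ecuación de la velocidad v(t) = -20·exp(-2·t) 3 veces. Derivando la velocidad, obtenemos la aceleración: a(t) = 40·exp(-2·t). Tomando d/dt de a(t), encontramos j(t) = -80·exp(-2·t). La derivada de la sacudida da el snap: s(t) = 160·exp(-2·t). Tenemos el snap s(t) = 160·exp(-2·t). Sustituyendo t = log(3)/2: s(log(3)/2) = 160/3.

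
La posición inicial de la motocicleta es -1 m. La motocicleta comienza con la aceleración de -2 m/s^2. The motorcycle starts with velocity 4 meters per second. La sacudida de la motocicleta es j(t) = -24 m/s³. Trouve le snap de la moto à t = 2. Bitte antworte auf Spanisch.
Para resolver esto, necesitamos tomar 1 derivada de nuestra ecuación de la sacudida j(t) = -24. Tomando d/dt de j(t), encontramos s(t) = 0. Tenemos el snap s(t) = 0. Sustituyendo t = 2: s(2) = 0.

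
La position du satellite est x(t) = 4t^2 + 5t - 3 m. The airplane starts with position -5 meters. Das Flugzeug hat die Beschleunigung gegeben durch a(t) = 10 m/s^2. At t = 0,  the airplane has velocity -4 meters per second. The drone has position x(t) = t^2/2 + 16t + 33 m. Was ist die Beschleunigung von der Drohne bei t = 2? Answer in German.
Ausgehend von der Position x(t) = t^2/2 + 16·t + 33, nehmen wir 2 Ableitungen. Durch Ableiten von der Position erhalten wir die Geschwindigkeit: v(t) = t + 16. Durch Ableiten von der Geschwindigkeit erhalten wir die Beschleunigung: a(t) = 1. Wir haben die Beschleunigung a(t) = 1. Durch Einsetzen von t = 2: a(2) = 1.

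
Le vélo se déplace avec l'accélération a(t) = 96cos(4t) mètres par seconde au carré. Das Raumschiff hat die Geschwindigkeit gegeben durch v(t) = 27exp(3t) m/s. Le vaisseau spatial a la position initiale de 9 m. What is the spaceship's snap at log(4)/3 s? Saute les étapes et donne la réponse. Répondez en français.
À t = log(4)/3, s = 2916.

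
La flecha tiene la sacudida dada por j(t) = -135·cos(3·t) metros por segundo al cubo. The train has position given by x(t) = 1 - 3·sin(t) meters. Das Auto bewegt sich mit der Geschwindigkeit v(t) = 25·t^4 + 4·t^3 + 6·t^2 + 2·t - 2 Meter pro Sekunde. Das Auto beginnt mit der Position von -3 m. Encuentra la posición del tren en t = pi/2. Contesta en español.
Usando x(t) = 1 - 3·sin(t) y sustituyendo t = pi/2, encontramos x = -2.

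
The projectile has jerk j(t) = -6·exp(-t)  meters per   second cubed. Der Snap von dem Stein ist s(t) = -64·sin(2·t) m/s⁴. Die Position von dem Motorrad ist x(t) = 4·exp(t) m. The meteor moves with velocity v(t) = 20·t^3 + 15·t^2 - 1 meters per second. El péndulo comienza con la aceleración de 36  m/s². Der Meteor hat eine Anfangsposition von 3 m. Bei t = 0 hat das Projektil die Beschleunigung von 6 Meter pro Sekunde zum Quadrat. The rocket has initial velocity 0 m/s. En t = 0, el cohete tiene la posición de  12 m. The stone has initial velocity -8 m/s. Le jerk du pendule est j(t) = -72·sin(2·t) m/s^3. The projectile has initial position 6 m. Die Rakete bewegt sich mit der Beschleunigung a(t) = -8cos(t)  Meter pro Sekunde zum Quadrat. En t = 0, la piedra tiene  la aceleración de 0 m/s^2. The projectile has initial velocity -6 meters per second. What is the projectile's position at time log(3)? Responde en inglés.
We need to integrate our jerk equation j(t) = -6·exp(-t) 3 times. The antiderivative of jerk is acceleration. Using a(0) = 6, we get a(t) = 6·exp(-t). Finding the integral of a(t) and using v(0) = -6: v(t) = -6·exp(-t). Integrating velocity and using the initial condition x(0) = 6, we get x(t) = 6·exp(-t). We have position x(t) = 6·exp(-t). Substituting t = log(3): x(log(3)) = 2.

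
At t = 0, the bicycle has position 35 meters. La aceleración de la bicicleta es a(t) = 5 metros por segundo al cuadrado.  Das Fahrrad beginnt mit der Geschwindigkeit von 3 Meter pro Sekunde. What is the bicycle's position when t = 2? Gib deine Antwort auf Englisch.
To find the answer, we compute 2 integrals of a(t) = 5. Taking ∫a(t)dt and applying v(0) = 3, we find v(t) = 5·t + 3. The integral of velocity is position. Using x(0) = 35, we get x(t) = 5·t^2/2 + 3·t + 35. From the given position equation x(t) = 5·t^2/2 + 3·t + 35, we substitute t = 2 to get x = 51.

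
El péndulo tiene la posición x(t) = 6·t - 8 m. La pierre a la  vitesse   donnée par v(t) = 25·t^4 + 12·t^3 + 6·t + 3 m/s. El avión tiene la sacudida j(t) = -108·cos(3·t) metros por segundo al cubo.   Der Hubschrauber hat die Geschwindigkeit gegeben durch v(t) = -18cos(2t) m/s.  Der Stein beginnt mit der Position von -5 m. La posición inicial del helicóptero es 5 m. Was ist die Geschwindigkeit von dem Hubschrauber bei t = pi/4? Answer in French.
De l'équation de la vitesse v(t) = -18·cos(2·t), nous substituons t = pi/4 pour obtenir v = 0.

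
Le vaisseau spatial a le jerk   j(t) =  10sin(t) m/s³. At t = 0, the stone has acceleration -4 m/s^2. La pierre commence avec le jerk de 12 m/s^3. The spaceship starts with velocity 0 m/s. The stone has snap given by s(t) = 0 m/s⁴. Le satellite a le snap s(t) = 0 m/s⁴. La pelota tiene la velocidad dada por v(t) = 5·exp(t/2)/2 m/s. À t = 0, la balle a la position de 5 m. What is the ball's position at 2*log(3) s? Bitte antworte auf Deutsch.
Wir müssen unsere Gleichung für die Geschwindigkeit v(t) = 5·exp(t/2)/2 1-mal integrieren. Das Integral von der Geschwindigkeit, mit x(0) = 5, ergibt die Position: x(t) = 5·exp(t/2). Mit x(t) = 5·exp(t/2) und Einsetzen von t = 2*log(3), finden wir x = 15.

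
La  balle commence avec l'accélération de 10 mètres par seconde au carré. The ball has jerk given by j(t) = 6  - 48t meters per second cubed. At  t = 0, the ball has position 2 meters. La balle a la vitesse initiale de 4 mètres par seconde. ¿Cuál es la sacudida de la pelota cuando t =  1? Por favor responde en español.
Usando j(t) = 6 - 48·t y sustituyendo t = 1, encontramos j = -42.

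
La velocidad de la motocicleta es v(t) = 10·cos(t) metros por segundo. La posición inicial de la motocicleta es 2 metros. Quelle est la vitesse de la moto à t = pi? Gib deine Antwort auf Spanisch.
Usando v(t) = 10·cos(t) y sustituyendo t = pi, encontramos v = -10.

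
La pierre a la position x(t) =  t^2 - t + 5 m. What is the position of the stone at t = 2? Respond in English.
We have position x(t) = t^2 - t + 5. Substituting t = 2: x(2) = 7.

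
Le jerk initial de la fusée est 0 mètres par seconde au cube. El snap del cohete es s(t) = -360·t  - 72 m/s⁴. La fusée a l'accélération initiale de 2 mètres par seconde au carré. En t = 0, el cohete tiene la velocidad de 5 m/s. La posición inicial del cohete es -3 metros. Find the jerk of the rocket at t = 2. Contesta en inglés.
To solve this, we need to take 1 antiderivative of our snap equation s(t) = -360·t - 72. Integrating snap and using the initial condition j(0) = 0, we get j(t) = 36·t·(-5·t - 2). We have jerk j(t) = 36·t·(-5·t - 2). Substituting t = 2: j(2) = -864.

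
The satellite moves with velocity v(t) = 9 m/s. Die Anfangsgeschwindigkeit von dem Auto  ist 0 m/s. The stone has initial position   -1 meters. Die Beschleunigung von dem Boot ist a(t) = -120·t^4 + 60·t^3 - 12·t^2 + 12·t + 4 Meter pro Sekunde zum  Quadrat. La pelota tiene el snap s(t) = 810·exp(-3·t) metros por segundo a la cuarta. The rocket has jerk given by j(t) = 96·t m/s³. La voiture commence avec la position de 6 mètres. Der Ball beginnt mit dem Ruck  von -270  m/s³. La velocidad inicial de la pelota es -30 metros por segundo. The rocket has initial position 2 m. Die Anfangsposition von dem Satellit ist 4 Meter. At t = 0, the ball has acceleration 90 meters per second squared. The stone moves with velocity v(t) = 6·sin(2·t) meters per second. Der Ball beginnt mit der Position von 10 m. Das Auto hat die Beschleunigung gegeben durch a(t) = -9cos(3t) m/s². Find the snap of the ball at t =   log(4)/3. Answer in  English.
From the given snap equation s(t) = 810·exp(-3·t), we substitute t = log(4)/3 to get s = 405/2.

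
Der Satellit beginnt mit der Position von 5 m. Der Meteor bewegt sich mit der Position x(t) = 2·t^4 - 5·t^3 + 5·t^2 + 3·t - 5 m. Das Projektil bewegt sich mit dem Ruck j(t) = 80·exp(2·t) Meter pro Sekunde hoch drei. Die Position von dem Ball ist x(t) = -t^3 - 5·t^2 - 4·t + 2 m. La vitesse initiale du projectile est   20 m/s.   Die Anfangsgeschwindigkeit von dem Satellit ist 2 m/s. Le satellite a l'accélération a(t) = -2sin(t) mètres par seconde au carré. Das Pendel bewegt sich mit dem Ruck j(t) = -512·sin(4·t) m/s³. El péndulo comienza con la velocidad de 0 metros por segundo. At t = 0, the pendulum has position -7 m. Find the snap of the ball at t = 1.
To solve this, we need to take 4 derivatives of our position equation x(t) = -t^3 - 5·t^2 - 4·t + 2. The derivative of position gives velocity: v(t) = -3·t^2 - 10·t - 4. Taking d/dt of v(t), we find a(t) = -6·t - 10. The derivative of acceleration gives jerk: j(t) = -6. Taking d/dt of j(t), we find s(t) = 0. Using s(t) = 0 and substituting t = 1, we find s = 0.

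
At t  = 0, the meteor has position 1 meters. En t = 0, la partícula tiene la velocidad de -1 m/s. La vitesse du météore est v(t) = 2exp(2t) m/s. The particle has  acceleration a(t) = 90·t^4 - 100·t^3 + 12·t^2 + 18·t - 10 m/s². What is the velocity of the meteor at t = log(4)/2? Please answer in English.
We have velocity v(t) = 2·exp(2·t). Substituting t = log(4)/2: v(log(4)/2) = 8.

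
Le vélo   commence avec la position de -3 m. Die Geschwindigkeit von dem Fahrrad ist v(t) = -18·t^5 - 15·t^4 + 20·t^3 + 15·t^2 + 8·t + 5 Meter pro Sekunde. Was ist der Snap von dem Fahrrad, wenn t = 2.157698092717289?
Ausgehend von der Geschwindigkeit v(t) = -18·t^5 - 15·t^4 + 20·t^3 + 15·t^2 + 8·t + 5, nehmen wir 3 Ableitungen. Die Ableitung von der Geschwindigkeit ergibt die Beschleunigung: a(t) = -90·t^4 - 60·t^3 + 60·t^2 + 30·t + 8. Die Ableitung von der Beschleunigung ergibt den Ruck: j(t) = -360·t^3 - 180·t^2 + 120·t + 30. Mit d/dt von j(t) finden wir s(t) = -1080·t^2 - 360·t + 120. Aus der Gleichung für den Snap s(t) = -1080·t^2 - 360·t + 120, setzen wir t = 2.157698092717289 ein und erhalten s = -5684.88525743932.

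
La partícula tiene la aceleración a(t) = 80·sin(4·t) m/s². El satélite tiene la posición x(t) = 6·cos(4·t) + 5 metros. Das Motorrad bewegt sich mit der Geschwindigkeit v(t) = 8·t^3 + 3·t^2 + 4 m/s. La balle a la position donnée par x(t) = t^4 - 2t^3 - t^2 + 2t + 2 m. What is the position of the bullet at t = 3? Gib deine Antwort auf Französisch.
De l'équation de la position x(t) = t^4 - 2·t^3 - t^2 + 2·t + 2, nous substituons t = 3 pour obtenir x = 26.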